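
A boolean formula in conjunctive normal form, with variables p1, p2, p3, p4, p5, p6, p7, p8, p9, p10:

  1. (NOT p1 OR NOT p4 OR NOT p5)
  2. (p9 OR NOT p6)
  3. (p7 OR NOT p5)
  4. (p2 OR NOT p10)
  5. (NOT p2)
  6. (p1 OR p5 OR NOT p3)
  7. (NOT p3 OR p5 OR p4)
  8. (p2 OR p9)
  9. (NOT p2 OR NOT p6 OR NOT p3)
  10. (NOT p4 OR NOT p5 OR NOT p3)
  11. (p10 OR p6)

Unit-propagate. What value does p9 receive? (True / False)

True

(NOT p2) stands alone — p2 = False.
(NOT p10 OR p2) with p2 = False leaves only NOT p10, so p10 = False.
In (p9 OR p2), p2 is now false; p9 must hold, so p9 = True.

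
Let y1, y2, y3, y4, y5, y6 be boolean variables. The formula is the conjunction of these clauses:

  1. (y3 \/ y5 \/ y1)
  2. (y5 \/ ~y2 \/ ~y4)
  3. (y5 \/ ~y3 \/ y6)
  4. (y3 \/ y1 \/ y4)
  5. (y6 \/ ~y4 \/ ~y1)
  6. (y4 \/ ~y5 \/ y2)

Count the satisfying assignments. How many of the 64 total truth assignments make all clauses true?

29

Split on y4, then y5.
  y4=T, y5=T: y2, y3 free; 3 ways for (y1,y6) × 2^2 = 12.
  y4=T, y5=F: remaining (y1,y2,y3,y6) ∈ {(F,F,T,T); (T,F,F,T); (T,F,T,T)} — 3.
  y4=F, y5=T: y6 free; 3 ways for (y1,y2,y3) × 2^1 = 6.
  y4=F, y5=F: y2 free; 4 ways for (y1,y3,y6) × 2^1 = 8.
Total: 12 + 3 + 6 + 8 = 29.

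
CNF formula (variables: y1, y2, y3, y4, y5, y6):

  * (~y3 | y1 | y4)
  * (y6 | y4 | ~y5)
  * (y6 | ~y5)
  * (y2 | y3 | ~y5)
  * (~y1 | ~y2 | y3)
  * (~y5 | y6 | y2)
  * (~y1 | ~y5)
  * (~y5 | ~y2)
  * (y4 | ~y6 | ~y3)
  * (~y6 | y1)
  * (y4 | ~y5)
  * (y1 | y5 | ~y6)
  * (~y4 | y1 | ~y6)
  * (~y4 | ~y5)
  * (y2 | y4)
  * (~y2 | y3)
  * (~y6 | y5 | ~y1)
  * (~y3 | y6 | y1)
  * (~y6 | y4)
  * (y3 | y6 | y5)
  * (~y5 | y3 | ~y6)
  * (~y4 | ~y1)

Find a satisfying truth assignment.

Try y1 = True.
  then y5 is forced to False.
  then y6 is forced to False.
  then y3 is forced to True.
  then y4 is forced to False.
  then y2 is forced to True.
Every clause has at least one true literal under this assignment.

y1 = T, y2 = T, y3 = T, y4 = F, y5 = F, y6 = F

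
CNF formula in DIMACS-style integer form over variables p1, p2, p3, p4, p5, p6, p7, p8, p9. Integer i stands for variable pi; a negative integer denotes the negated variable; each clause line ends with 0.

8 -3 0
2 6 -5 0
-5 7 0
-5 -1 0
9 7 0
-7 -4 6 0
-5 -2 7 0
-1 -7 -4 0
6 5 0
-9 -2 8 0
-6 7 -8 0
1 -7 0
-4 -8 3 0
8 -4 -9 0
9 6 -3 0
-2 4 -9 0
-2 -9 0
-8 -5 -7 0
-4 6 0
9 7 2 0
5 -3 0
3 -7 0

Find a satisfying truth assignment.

p1=T, p2=F, p3=F, p4=F, p5=F, p6=T, p7=F, p8=F, p9=T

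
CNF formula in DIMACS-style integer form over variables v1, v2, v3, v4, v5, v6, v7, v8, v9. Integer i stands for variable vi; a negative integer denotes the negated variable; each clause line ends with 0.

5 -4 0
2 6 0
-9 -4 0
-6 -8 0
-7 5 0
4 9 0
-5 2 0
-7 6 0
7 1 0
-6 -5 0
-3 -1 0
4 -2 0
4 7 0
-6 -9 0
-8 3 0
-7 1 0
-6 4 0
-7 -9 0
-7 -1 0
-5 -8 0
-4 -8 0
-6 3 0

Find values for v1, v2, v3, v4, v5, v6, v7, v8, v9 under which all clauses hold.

v1 = T  v2 = T  v3 = F  v4 = T  v5 = T  v6 = F  v7 = F  v8 = F  v9 = F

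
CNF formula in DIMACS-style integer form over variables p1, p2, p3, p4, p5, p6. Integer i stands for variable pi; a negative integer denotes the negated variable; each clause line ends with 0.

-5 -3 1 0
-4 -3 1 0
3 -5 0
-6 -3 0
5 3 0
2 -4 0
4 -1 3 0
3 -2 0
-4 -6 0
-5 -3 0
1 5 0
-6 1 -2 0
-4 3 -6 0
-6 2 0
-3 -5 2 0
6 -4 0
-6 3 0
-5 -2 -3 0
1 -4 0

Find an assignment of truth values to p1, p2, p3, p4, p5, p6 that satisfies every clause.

p1=True, p2=True, p3=True, p4=False, p5=False, p6=False

Check each clause:
  1. (~p5 \/ p1 \/ ~p3) — p1 is true.
  2. (~p4 \/ ~p3 \/ p1) — p1 is true.
  3. (p3 \/ ~p5) — p3 is true.
  4. (~p3 \/ ~p6) — ~p6 is true.
  5. (p5 \/ p3) — p3 is true.
  6. (~p4 \/ p2) — p2 is true.
  7. (p3 \/ ~p1 \/ p4) — p3 is true.
  8. (~p2 \/ p3) — p3 is true.
  9. (~p4 \/ ~p6) — ~p6 is true.
  10. (~p5 \/ ~p3) — ~p5 is true.
  11. (p5 \/ p1) — p1 is true.
  12. (~p2 \/ p1 \/ ~p6) — p1 is true.
  13. (p3 \/ ~p4 \/ ~p6) — ~p6 is true.
  14. (p2 \/ ~p6) — ~p6 is true.
  15. (~p3 \/ p2 \/ ~p5) — p2 is true.
  16. (~p4 \/ p6) — ~p4 is true.
  17. (p3 \/ ~p6) — ~p6 is true.
  18. (~p5 \/ ~p2 \/ ~p3) — ~p5 is true.
  19. (~p4 \/ p1) — p1 is true.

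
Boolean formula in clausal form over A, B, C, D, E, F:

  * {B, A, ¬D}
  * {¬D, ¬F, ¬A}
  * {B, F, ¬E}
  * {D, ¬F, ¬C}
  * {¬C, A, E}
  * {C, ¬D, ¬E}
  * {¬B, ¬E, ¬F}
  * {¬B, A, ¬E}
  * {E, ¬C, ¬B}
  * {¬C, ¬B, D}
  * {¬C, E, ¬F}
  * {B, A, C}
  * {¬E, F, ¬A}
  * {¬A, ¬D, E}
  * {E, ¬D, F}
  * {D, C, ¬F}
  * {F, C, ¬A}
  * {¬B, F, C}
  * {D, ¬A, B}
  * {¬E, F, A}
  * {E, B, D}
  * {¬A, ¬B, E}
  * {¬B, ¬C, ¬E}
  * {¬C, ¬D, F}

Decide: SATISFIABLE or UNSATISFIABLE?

SATISFIABLE

Try A = False.
For the remaining variables, B = True, C = False, D = True, E = False, F = True works.
So A=F, B=T, C=F, D=T, E=F, F=T is a satisfying assignment.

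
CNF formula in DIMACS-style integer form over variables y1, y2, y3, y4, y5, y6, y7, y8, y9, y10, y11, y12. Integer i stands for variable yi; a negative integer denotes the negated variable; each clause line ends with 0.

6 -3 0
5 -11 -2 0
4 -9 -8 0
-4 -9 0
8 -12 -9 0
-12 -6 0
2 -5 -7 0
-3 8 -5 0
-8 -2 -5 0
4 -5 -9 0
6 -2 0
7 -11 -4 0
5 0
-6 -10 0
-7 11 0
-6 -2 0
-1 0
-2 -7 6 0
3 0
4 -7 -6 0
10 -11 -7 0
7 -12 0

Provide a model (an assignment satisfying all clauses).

y1=F, y2=F, y3=T, y4=F, y5=T, y6=T, y7=F, y8=T, y9=F, y10=F, y11=F, y12=F

Check each clause:
  1. (~y3 \/ y6) — y6 is true.
  2. (y5 \/ ~y11 \/ ~y2) — ~y11 is true.
  3. (y4 \/ ~y8 \/ ~y9) — ~y9 is true.
  4. (~y4 \/ ~y9) — ~y4 is true.
  5. (~y12 \/ y8 \/ ~y9) — y8 is true.
  6. (~y12 \/ ~y6) — ~y12 is true.
  7. (y2 \/ ~y7 \/ ~y5) — ~y7 is true.
  8. (~y3 \/ ~y5 \/ y8) — y8 is true.
  9. (~y8 \/ ~y5 \/ ~y2) — ~y2 is true.
  10. (~y5 \/ y4 \/ ~y9) — ~y9 is true.
  11. (y6 \/ ~y2) — y6 is true.
  12. (~y4 \/ y7 \/ ~y11) — ~y4 is true.
  13. (y5) — y5 is true.
  14. (~y6 \/ ~y10) — ~y10 is true.
  15. (y11 \/ ~y7) — ~y7 is true.
  16. (~y2 \/ ~y6) — ~y2 is true.
  17. (~y1) — ~y1 is true.
  18. (~y7 \/ y6 \/ ~y2) — ~y7 is true.
  19. (y3) — y3 is true.
  20. (y4 \/ ~y6 \/ ~y7) — ~y7 is true.
  21. (~y11 \/ ~y7 \/ y10) — ~y7 is true.
  22. (~y12 \/ y7) — ~y12 is true.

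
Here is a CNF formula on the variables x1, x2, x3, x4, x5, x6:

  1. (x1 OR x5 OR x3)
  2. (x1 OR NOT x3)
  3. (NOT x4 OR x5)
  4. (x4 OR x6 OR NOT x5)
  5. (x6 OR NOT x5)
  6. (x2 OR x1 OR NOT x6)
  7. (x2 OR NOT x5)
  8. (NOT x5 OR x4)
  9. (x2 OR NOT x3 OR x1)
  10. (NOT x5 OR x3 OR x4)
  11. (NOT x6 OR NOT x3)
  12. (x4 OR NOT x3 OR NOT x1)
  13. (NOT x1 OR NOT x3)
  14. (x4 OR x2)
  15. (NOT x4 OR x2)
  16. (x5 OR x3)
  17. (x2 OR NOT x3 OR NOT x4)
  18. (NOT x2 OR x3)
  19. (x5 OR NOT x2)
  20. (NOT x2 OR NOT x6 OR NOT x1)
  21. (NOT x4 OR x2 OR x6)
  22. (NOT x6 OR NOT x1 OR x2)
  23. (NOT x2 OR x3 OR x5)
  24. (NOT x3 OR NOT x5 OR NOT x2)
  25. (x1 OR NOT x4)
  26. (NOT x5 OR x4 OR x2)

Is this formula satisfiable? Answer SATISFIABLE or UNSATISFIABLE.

UNSATISFIABLE

x2 = True:
  propagation gives x3=True, x1=True; an empty clause results — contradiction.
x2 = False:
  propagation gives x5=False, x4=False; an empty clause results — contradiction.
Every branch closes, so no satisfying assignment exists.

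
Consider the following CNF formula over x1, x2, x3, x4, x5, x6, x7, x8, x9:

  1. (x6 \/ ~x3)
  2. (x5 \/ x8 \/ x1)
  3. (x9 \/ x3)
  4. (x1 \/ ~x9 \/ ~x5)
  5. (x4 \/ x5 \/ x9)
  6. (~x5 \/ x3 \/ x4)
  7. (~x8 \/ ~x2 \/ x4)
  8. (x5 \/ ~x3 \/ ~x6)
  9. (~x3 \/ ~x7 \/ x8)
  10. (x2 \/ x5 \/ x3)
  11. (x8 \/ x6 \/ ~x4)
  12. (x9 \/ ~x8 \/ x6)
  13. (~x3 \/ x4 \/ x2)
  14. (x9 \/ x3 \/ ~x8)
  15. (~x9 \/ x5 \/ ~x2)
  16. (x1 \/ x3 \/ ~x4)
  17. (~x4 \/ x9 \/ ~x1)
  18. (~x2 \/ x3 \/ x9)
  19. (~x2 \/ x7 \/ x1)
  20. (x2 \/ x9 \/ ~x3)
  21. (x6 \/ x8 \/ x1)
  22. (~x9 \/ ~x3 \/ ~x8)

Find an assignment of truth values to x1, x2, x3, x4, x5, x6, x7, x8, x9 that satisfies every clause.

x1=T, x2=T, x3=F, x4=T, x5=T, x6=T, x7=F, x8=F, x9=T

Set x1 = True and propagate.
Try x2 = True.
The remaining clauses are satisfied by x3 = False, x4 = True, x5 = True, x6 = True, x7 = False, x8 = False, x9 = True.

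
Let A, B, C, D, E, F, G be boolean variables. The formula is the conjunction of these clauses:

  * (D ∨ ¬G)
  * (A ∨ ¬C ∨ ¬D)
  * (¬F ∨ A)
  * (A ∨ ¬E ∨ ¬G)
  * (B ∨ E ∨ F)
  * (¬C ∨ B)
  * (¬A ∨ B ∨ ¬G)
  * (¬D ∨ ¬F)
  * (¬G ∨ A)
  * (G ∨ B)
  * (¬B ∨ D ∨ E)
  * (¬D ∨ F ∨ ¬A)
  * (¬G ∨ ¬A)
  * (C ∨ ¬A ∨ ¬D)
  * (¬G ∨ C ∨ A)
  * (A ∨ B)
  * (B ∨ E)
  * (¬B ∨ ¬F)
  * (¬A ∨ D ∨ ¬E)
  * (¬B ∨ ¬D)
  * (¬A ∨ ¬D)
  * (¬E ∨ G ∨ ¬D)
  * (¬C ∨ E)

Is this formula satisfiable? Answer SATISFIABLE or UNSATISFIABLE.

Try A = False.
  then F is forced to False.
  then G is forced to False.
  then B is forced to True.
  then D is forced to False.
  then E is forced to True.
C is now unconstrained; take C = False.
Every clause has at least one true literal under this assignment.
So A = False, B = True, C = False, D = False, E = True, F = False, G = False is a satisfying assignment.

SATISFIABLE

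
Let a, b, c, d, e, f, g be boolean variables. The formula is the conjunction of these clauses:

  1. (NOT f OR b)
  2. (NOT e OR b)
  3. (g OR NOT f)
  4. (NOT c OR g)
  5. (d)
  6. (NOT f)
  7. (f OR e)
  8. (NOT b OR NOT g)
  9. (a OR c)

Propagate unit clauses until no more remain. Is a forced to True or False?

Unit clause (d) sets d = True.
(NOT f) is a unit clause: f = False.
(f OR e) with f = False leaves only e, so e = True.
(NOT e OR b) with e = True leaves only b, so b = True.
(NOT g OR NOT b) with b = True leaves only NOT g, so g = False.
(NOT c OR g) with g = False leaves only NOT c, so c = False.
(a OR c): since c = False, the clause reduces to (a). a = True.

True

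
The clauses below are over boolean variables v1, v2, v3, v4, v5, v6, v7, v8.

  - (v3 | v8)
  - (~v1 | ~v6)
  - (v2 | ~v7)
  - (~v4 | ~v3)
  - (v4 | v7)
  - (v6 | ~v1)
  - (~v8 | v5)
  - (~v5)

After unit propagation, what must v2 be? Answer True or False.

(~v5) stands alone — v5 = False.
(v5 | ~v8) with v5 = False leaves only ~v8, so v8 = False.
(v8 | v3): since v8 = False, the clause reduces to (v3). v3 = True.
From (~v4 | ~v3) and v3 = True: v4 = False.
From (v7 | v4) and v4 = False: v7 = True.
(~v7 | v2) with v7 = True leaves only v2, so v2 = True.

True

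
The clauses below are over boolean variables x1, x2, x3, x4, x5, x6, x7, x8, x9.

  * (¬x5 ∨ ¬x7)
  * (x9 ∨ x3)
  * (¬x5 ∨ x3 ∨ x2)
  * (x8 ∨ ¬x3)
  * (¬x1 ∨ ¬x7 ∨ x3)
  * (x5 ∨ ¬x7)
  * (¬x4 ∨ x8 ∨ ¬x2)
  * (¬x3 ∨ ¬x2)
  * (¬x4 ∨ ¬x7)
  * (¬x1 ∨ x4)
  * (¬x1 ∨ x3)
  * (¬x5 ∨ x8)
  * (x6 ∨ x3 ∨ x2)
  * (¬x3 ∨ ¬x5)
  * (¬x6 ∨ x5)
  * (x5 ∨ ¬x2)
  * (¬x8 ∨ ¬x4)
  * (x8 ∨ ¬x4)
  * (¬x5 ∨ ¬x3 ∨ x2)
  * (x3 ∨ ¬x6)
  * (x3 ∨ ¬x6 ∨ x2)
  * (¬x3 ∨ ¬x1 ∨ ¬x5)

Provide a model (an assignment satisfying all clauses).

x1=F, x2=T, x3=F, x4=F, x5=T, x6=F, x7=F, x8=T, x9=T

Check each clause:
  1. (¬x5 ∨ ¬x7) — ¬x7 is true.
  2. (x9 ∨ x3) — x9 is true.
  3. (¬x5 ∨ x3 ∨ x2) — x2 is true.
  4. (¬x3 ∨ x8) — x8 is true.
  5. (¬x7 ∨ x3 ∨ ¬x1) — ¬x7 is true.
  6. (¬x7 ∨ x5) — ¬x7 is true.
  7. (¬x4 ∨ x8 ∨ ¬x2) — x8 is true.
  8. (¬x2 ∨ ¬x3) — ¬x3 is true.
  9. (¬x7 ∨ ¬x4) — ¬x7 is true.
  10. (x4 ∨ ¬x1) — ¬x1 is true.
  11. (x3 ∨ ¬x1) — ¬x1 is true.
  12. (x8 ∨ ¬x5) — x8 is true.
  13. (x6 ∨ x2 ∨ x3) — x2 is true.
  14. (¬x3 ∨ ¬x5) — ¬x3 is true.
  15. (x5 ∨ ¬x6) — ¬x6 is true.
  16. (¬x2 ∨ x5) — x5 is true.
  17. (¬x8 ∨ ¬x4) — ¬x4 is true.
  18. (x8 ∨ ¬x4) — x8 is true.
  19. (¬x3 ∨ ¬x5 ∨ x2) — x2 is true.
  20. (¬x6 ∨ x3) — ¬x6 is true.
  21. (x2 ∨ ¬x6 ∨ x3) — x2 is true.
  22. (¬x3 ∨ ¬x5 ∨ ¬x1) — ¬x3 is true.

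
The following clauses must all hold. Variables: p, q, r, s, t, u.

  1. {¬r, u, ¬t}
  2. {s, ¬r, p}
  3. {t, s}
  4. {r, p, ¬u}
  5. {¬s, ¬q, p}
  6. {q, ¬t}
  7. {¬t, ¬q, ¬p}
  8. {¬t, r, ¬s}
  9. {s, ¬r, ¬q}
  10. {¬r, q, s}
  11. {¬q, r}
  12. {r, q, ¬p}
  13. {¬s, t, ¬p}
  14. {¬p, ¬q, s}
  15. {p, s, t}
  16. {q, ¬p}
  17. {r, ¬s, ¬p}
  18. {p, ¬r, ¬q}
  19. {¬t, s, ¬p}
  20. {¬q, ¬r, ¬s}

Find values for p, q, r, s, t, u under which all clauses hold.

p = False, q = False, r = True, s = True, t = False, u = False

Check each clause:
  1. {¬r, u, ¬t} — ¬t is true.
  2. {¬r, p, s} — s is true.
  3. {t, s} — s is true.
  4. {r, p, ¬u} — ¬u is true.
  5. {p, ¬q, ¬s} — ¬q is true.
  6. {¬t, q} — ¬t is true.
  7. {¬p, ¬q, ¬t} — ¬t is true.
  8. {¬t, ¬s, r} — r is true.
  9. {s, ¬r, ¬q} — s is true.
  10. {q, s, ¬r} — s is true.
  11. {¬q, r} — r is true.
  12. {r, ¬p, q} — r is true.
  13. {¬p, t, ¬s} — ¬p is true.
  14. {s, ¬q, ¬p} — s is true.
  15. {p, s, t} — s is true.
  16. {¬p, q} — ¬p is true.
  17. {¬p, r, ¬s} — r is true.
  18. {¬q, ¬r, p} — ¬q is true.
  19. {¬p, ¬t, s} — ¬t is true.
  20. {¬q, ¬s, ¬r} — ¬q is true.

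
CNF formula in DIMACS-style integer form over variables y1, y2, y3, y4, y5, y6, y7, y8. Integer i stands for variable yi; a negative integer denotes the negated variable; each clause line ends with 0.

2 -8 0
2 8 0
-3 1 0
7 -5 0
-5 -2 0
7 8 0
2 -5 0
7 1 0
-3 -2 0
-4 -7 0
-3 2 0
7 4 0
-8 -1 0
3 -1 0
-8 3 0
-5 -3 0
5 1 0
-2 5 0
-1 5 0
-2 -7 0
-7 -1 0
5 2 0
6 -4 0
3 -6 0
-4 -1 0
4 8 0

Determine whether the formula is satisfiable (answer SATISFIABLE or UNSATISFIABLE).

y2 = True:
  propagation gives y5=False; an empty clause results — contradiction.
y2 = False:
  propagation gives y8=False; an empty clause results — contradiction.
Every branch closes, so no satisfying assignment exists.

UNSATISFIABLE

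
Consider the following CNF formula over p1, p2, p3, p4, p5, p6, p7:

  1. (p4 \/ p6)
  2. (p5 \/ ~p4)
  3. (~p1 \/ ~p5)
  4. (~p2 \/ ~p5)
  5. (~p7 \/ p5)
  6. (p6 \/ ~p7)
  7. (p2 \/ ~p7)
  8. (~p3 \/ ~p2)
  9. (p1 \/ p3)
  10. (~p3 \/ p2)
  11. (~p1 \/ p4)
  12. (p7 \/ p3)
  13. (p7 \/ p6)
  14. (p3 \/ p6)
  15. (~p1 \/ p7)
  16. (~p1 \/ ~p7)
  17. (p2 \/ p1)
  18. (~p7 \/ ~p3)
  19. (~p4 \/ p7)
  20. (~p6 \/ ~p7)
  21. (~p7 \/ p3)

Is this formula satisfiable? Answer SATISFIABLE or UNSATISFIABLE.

p7 = True:
  propagation gives p5=True, p1=False, p2=False; an empty clause results — contradiction.
p7 = False:
  propagation gives p3=True, p2=False; an empty clause results — contradiction.
Every branch closes, so no satisfying assignment exists.

UNSATISFIABLE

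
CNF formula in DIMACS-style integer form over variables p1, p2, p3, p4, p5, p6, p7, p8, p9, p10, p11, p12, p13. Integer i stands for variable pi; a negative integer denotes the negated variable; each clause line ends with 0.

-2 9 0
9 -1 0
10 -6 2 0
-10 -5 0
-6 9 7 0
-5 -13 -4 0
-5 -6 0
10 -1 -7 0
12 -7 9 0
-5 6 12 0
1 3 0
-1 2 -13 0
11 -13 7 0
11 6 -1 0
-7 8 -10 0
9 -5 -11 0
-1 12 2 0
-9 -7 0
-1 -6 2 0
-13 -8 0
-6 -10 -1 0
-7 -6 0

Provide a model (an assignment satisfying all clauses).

p1=True, p2=True, p3=False, p4=False, p5=False, p6=False, p7=False, p8=False, p9=True, p10=False, p11=True, p12=False, p13=False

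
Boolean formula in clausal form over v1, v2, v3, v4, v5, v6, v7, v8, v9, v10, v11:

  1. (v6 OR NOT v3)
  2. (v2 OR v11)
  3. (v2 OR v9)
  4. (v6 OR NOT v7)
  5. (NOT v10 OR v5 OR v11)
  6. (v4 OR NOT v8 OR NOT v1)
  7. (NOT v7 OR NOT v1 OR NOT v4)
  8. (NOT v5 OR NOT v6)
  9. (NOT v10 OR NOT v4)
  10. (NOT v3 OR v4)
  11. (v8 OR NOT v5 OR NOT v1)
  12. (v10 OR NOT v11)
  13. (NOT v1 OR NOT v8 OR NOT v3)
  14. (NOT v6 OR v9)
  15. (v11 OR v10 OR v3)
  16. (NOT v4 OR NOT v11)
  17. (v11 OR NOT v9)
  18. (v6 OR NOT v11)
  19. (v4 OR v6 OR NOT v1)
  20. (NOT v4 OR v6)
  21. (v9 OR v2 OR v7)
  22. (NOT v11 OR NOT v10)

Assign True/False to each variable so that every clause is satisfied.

Pure literal: v1 appears only negated; assign v1 = False.
v2 occurs only positively in the remaining clauses — set v2 = True.
Try v3 = False.
The remaining clauses are satisfied by v4 = False, v5 = True, v6 = False, v7 = False, v8 = True, v9 = False, v10 = True, v11 = False.

v1=F, v2=T, v3=F, v4=F, v5=T, v6=F, v7=F, v8=T, v9=F, v10=T, v11=F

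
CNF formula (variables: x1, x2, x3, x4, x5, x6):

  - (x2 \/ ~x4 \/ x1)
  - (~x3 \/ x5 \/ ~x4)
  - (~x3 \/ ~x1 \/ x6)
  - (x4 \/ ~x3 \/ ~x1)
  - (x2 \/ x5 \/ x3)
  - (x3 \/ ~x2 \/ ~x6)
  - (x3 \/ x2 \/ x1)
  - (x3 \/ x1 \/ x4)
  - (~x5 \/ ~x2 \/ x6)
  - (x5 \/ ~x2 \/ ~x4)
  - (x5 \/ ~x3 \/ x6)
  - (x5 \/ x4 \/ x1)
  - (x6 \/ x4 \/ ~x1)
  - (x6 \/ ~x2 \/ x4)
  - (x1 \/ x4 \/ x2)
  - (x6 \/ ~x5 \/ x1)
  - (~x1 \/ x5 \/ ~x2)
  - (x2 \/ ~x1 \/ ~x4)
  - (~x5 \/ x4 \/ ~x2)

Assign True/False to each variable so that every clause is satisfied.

x1=True, x2=True, x3=True, x4=True, x5=True, x6=True

Set x1 = True and propagate.
The remaining clauses are satisfied by x2 = True, x3 = True, x4 = True, x5 = True, x6 = True.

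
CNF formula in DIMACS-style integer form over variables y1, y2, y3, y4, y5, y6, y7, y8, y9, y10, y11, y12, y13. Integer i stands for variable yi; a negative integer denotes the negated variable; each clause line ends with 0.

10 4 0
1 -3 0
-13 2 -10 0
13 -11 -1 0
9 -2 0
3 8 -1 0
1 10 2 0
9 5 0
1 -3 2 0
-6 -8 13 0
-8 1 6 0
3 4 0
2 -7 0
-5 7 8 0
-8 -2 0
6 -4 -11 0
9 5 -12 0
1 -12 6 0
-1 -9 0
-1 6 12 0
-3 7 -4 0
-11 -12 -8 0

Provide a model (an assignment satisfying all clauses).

y1=False, y2=True, y3=False, y4=True, y5=True, y6=True, y7=True, y8=False, y9=True, y10=True, y11=False, y12=True, y13=True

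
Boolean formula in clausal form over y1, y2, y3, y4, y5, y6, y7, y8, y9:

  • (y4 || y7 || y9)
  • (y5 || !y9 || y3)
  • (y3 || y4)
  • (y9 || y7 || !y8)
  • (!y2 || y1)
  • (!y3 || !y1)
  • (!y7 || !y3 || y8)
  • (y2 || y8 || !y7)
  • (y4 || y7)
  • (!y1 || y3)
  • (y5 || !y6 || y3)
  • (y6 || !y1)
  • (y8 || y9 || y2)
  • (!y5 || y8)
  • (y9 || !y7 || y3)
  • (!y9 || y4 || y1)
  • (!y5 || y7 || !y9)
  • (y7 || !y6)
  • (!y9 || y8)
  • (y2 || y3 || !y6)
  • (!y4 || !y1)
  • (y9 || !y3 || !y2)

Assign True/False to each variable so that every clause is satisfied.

y1 = F  y2 = F  y3 = T  y4 = T  y5 = T  y6 = T  y7 = T  y8 = T  y9 = F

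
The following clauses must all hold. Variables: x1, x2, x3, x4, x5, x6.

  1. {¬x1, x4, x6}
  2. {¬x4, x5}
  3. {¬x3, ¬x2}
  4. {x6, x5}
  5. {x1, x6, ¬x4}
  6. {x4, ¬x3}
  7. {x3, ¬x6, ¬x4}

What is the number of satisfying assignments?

15

Case analysis on x4 and x6:
  x4=1, x6=1: remaining (x1,x2,x3,x5) ∈ {(0,0,1,1); (1,0,1,1)} — 2.
  x4=1, x6=0: remaining (x1,x2,x3,x5) ∈ {(1,0,0,1); (1,0,1,1); (1,1,0,1)} — 3.
  x4=0, x6=1: forces x3=0; x1, x2, x5 free → 2^3 = 8.
  x4=0, x6=0: remaining (x1,x2,x3,x5) ∈ {(0,0,0,1); (0,1,0,1)} — 2.
Total: 2 + 3 + 8 + 2 = 15.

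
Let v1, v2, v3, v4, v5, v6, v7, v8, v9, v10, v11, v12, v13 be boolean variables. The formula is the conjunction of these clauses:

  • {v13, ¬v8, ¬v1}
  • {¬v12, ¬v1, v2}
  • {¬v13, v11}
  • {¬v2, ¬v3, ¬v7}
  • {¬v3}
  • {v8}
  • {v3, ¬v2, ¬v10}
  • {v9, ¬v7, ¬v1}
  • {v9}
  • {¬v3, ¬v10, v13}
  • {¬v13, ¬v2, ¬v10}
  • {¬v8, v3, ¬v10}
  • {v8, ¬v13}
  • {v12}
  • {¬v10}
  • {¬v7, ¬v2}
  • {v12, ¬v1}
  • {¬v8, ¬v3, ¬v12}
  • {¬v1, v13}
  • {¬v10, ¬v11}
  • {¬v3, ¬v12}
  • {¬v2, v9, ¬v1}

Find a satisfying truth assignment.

(¬v3) is a unit clause, so v3 = False.
Unit propagation: (v8) forces v8 = True.
Unit propagation: (v9) forces v9 = True.
The clause (¬v10) is unit: v10 must be False.
Unit propagation: (v12) forces v12 = True.
v1 occurs only negated in the remaining clauses — set v1 = False.
v7 occurs only negated in the remaining clauses — set v7 = False.
Try v11 = True.
v2, v4, v5, v6, v13 are now unconstrained; take v2 = True, v4 = True, v5 = True, v6 = True, v13 = False.

v1 = 0, v2 = 1, v3 = 0, v4 = 1, v5 = 1, v6 = 1, v7 = 0, v8 = 1, v9 = 1, v10 = 0, v11 = 1, v12 = 1, v13 = 0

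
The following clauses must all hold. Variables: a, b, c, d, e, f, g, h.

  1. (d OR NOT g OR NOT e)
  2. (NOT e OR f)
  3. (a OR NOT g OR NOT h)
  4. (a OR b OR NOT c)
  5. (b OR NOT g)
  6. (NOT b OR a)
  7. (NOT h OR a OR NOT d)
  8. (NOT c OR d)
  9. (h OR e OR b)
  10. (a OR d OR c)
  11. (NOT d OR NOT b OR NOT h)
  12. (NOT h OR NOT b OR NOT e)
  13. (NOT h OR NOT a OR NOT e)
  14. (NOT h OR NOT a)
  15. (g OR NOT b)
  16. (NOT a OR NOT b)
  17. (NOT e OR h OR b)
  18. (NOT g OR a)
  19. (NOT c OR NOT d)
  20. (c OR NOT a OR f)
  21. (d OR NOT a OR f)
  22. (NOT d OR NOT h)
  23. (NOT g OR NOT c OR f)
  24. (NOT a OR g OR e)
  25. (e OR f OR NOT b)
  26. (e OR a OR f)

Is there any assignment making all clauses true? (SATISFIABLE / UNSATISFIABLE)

a = True:
  propagation gives h=False, b=False, g=False, e=True; an empty clause results — contradiction.
a = False:
  propagation gives b=False, c=False, g=False, d=True; an empty clause results — contradiction.
Every branch closes, so no satisfying assignment exists.

UNSATISFIABLE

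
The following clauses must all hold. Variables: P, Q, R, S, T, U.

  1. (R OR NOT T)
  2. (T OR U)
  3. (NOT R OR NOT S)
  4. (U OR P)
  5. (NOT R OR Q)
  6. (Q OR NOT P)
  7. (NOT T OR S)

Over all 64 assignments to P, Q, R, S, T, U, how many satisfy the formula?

Case analysis on R and T:
  R=T, T=T: a clause becomes empty — 0.
  R=T, T=F: remaining (P,Q,S,U) ∈ {(F,T,F,T); (T,T,F,T)} — 2.
  R=F, T=T: a clause becomes empty — 0.
  R=F, T=F: S free; 3 ways for (P,Q,U) × 2^1 = 6.
Total: 0 + 2 + 0 + 6 = 8.

8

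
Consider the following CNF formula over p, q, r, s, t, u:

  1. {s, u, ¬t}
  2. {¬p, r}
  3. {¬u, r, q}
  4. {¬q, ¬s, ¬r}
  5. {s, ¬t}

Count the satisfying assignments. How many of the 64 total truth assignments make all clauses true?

Split on r, then s.
  r=1, s=1: forces q=0; p, t, u free → 2^3 = 8.
  r=1, s=0: forces t=0; p, q, u free → 2^3 = 8.
  r=0, s=1: t free; 3 ways for (p,q,u) × 2^1 = 6.
  r=0, s=0: remaining (p,q,t,u) ∈ {(0,0,0,0); (0,1,0,0); (0,1,0,1)} — 3.
Total: 8 + 8 + 6 + 3 = 25.

25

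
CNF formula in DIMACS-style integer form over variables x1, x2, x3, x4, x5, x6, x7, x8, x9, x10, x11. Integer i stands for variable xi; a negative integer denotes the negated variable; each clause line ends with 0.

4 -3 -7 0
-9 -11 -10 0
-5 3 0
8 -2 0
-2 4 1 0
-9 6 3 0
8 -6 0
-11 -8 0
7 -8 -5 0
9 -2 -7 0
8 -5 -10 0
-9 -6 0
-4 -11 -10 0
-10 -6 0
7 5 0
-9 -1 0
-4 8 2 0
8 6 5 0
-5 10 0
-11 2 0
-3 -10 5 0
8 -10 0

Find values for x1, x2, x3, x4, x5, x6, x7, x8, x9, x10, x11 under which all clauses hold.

x1=0, x2=0, x3=1, x4=1, x5=0, x6=0, x7=1, x8=1, x9=0, x10=0, x11=0

Check each clause:
  1. (x4 | ~x3 | ~x7) — x4 is true.
  2. (~x10 | ~x9 | ~x11) — ~x11 is true.
  3. (~x5 | x3) — x3 is true.
  4. (~x2 | x8) — x8 is true.
  5. (x4 | ~x2 | x1) — x4 is true.
  6. (x3 | ~x9 | x6) — x3 is true.
  7. (x8 | ~x6) — x8 is true.
  8. (~x11 | ~x8) — ~x11 is true.
  9. (~x5 | ~x8 | x7) — ~x5 is true.
  10. (x9 | ~x7 | ~x2) — ~x2 is true.
  11. (~x5 | ~x10 | x8) — x8 is true.
  12. (~x6 | ~x9) — ~x6 is true.
  13. (~x4 | ~x10 | ~x11) — ~x11 is true.
  14. (~x10 | ~x6) — ~x6 is true.
  15. (x5 | x7) — x7 is true.
  16. (~x9 | ~x1) — ~x1 is true.
  17. (~x4 | x2 | x8) — x8 is true.
  18. (x8 | x6 | x5) — x8 is true.
  19. (~x5 | x10) — ~x5 is true.
  20. (~x11 | x2) — ~x11 is true.
  21. (x5 | ~x10 | ~x3) — ~x10 is true.
  22. (x8 | ~x10) — x8 is true.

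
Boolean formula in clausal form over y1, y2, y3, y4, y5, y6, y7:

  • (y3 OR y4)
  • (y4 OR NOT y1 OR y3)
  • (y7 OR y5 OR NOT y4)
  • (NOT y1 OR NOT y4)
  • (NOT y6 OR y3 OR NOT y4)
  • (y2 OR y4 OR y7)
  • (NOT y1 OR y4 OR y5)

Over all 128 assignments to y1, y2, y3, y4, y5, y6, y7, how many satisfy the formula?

Case analysis on y4 and y1:
  y4=1, y1=1: a clause becomes empty — 0.
  y4=1, y1=0: y2 free; 9 ways for (y3,y5,y6,y7) × 2^1 = 18.
  y4=0, y1=1: y6 free; 3 ways for (y2,y3,y5,y7) × 2^1 = 6.
  y4=0, y1=0: y5, y6 free; 3 ways for (y2,y3,y7) × 2^2 = 12.
Total: 0 + 18 + 6 + 12 = 36.

36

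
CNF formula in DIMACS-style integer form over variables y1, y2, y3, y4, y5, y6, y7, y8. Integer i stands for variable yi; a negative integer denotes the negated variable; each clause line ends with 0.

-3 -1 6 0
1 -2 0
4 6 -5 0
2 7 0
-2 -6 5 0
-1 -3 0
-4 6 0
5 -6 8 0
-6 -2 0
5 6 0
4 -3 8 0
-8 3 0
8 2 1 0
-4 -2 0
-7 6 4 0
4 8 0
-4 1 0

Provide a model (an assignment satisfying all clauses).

y1 = F, y2 = F, y3 = T, y4 = F, y5 = T, y6 = T, y7 = T, y8 = T

Check each clause:
  1. (y6 OR NOT y1 OR NOT y3) — NOT y1 is true.
  2. (NOT y2 OR y1) — NOT y2 is true.
  3. (NOT y5 OR y4 OR y6) — y6 is true.
  4. (y2 OR y7) — y7 is true.
  5. (y5 OR NOT y2 OR NOT y6) — y5 is true.
  6. (NOT y3 OR NOT y1) — NOT y1 is true.
  7. (NOT y4 OR y6) — NOT y4 is true.
  8. (y5 OR NOT y6 OR y8) — y8 is true.
  9. (NOT y6 OR NOT y2) — NOT y2 is true.
  10. (y5 OR y6) — y5 is true.
  11. (NOT y3 OR y4 OR y8) — y8 is true.
  12. (NOT y8 OR y3) — y3 is true.
  13. (y1 OR y2 OR y8) — y8 is true.
  14. (NOT y4 OR NOT y2) — NOT y4 is true.
  15. (NOT y7 OR y4 OR y6) — y6 is true.
  16. (y8 OR y4) — y8 is true.
  17. (y1 OR NOT y4) — NOT y4 is true.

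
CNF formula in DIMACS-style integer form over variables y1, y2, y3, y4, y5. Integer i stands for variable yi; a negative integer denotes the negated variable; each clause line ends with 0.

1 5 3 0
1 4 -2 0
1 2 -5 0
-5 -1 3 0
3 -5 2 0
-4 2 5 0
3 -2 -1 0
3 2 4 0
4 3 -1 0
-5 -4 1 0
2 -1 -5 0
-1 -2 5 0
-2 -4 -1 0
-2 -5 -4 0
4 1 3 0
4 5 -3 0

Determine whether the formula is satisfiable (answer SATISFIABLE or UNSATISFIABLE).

SATISFIABLE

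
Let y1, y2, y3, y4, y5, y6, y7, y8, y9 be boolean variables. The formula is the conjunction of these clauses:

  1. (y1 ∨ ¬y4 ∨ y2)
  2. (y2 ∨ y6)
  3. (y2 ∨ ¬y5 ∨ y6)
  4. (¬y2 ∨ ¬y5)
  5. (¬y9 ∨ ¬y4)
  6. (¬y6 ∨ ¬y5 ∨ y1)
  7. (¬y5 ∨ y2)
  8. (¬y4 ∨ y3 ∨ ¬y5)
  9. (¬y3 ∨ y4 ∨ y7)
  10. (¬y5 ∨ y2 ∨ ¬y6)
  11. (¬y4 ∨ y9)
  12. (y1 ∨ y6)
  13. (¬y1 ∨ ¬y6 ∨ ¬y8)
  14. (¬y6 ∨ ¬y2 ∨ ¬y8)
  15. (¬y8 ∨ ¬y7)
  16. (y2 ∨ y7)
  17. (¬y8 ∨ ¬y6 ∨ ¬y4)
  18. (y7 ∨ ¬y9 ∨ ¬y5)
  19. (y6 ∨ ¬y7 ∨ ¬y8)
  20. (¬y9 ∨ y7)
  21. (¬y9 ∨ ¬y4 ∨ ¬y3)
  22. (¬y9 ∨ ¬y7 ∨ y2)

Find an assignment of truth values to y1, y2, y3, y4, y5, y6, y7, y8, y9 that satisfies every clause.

y1=1  y2=1  y3=0  y4=0  y5=0  y6=0  y7=0  y8=1  y9=0

Check each clause:
  1. (y1 ∨ ¬y4 ∨ y2) — y1 is true.
  2. (y6 ∨ y2) — y2 is true.
  3. (y6 ∨ ¬y5 ∨ y2) — y2 is true.
  4. (¬y5 ∨ ¬y2) — ¬y5 is true.
  5. (¬y4 ∨ ¬y9) — ¬y4 is true.
  6. (¬y6 ∨ ¬y5 ∨ y1) — y1 is true.
  7. (y2 ∨ ¬y5) — y2 is true.
  8. (¬y4 ∨ ¬y5 ∨ y3) — ¬y4 is true.
  9. (¬y3 ∨ y4 ∨ y7) — ¬y3 is true.
  10. (¬y6 ∨ ¬y5 ∨ y2) — ¬y6 is true.
  11. (y9 ∨ ¬y4) — ¬y4 is true.
  12. (y6 ∨ y1) — y1 is true.
  13. (¬y1 ∨ ¬y6 ∨ ¬y8) — ¬y6 is true.
  14. (¬y8 ∨ ¬y2 ∨ ¬y6) — ¬y6 is true.
  15. (¬y8 ∨ ¬y7) — ¬y7 is true.
  16. (y2 ∨ y7) — y2 is true.
  17. (¬y4 ∨ ¬y6 ∨ ¬y8) — ¬y6 is true.
  18. (y7 ∨ ¬y5 ∨ ¬y9) — ¬y5 is true.
  19. (¬y8 ∨ ¬y7 ∨ y6) — ¬y7 is true.
  20. (y7 ∨ ¬y9) — ¬y9 is true.
  21. (¬y4 ∨ ¬y3 ∨ ¬y9) — ¬y4 is true.
  22. (y2 ∨ ¬y7 ∨ ¬y9) — ¬y7 is true.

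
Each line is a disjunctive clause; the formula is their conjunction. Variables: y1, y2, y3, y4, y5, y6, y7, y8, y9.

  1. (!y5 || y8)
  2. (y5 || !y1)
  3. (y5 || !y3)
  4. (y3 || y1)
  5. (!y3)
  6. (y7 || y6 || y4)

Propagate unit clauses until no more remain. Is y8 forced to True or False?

True

(!y3) is a unit clause: y3 = False.
From (y1 || y3) and y3 = False: y1 = True.
From (y5 || !y1) and y1 = True: y5 = True.
From (y8 || !y5) and y5 = True: y8 = True.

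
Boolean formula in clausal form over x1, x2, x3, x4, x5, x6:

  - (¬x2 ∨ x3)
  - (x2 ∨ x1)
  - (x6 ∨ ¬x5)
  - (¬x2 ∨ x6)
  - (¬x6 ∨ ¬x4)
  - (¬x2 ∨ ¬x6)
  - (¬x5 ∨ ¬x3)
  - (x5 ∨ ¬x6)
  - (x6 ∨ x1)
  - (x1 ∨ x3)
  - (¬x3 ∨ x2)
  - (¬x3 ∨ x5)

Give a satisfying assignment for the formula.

x1=1, x2=0, x3=0, x4=0, x5=1, x6=1

x1 occurs only positively in the remaining clauses — set x1 = True.
x4 occurs only negated in the remaining clauses — set x4 = False.
Try x2 = False.
  then x3 is forced to False.
Set x5 = True and propagate.
  then x6 is forced to True.
Every clause has at least one true literal under this assignment.
Check each clause:
  1. (¬x2 ∨ x3) — ¬x2 is true.
  2. (x1 ∨ x2) — x1 is true.
  3. (x6 ∨ ¬x5) — x6 is true.
  4. (¬x2 ∨ x6) — ¬x2 is true.
  5. (¬x6 ∨ ¬x4) — ¬x4 is true.
  6. (¬x2 ∨ ¬x6) — ¬x2 is true.
  7. (¬x3 ∨ ¬x5) — ¬x3 is true.
  8. (x5 ∨ ¬x6) — x5 is true.
  9. (x6 ∨ x1) — x1 is true.
  10. (x1 ∨ x3) — x1 is true.
  11. (x2 ∨ ¬x3) — ¬x3 is true.
  12. (¬x3 ∨ x5) — ¬x3 is true.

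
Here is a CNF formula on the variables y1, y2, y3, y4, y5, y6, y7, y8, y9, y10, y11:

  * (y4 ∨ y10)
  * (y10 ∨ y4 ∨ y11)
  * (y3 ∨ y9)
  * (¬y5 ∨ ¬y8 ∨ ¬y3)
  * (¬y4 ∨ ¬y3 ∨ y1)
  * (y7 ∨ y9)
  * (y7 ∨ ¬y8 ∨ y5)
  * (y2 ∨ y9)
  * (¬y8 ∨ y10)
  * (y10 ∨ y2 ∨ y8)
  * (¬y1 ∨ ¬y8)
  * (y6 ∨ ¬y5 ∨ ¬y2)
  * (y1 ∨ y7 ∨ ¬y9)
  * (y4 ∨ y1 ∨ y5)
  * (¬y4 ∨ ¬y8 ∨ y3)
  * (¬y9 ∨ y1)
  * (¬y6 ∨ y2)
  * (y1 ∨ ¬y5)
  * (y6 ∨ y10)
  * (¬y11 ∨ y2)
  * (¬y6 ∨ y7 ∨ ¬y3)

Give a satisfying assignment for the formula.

y1 = 1, y2 = 1, y3 = 1, y4 = 1, y5 = 0, y6 = 1, y7 = 1, y8 = 0, y9 = 0, y10 = 0, y11 = 0

Pure literal: y7 appears only positively; assign y7 = True.
Branch on y1: take y1 = True.
  then y8 is forced to False.
Branch on y2: take y2 = True.
For the remaining variables, y3 = True, y4 = True, y5 = False, y6 = True, y9 = False, y10 = False, y11 = False works.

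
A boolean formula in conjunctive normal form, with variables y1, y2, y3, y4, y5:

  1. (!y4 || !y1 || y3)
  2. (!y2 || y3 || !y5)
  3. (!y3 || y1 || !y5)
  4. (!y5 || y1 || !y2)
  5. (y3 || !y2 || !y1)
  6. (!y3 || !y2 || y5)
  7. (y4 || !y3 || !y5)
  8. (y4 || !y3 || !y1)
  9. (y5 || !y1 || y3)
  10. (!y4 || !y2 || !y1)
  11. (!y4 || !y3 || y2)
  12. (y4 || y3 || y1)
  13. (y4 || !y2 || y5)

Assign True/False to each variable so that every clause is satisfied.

y1 = False, y2 = False, y3 = False, y4 = True, y5 = False

Try y1 = False.
Try y2 = False.
The remaining clauses are satisfied by y3 = False, y4 = True, y5 = False.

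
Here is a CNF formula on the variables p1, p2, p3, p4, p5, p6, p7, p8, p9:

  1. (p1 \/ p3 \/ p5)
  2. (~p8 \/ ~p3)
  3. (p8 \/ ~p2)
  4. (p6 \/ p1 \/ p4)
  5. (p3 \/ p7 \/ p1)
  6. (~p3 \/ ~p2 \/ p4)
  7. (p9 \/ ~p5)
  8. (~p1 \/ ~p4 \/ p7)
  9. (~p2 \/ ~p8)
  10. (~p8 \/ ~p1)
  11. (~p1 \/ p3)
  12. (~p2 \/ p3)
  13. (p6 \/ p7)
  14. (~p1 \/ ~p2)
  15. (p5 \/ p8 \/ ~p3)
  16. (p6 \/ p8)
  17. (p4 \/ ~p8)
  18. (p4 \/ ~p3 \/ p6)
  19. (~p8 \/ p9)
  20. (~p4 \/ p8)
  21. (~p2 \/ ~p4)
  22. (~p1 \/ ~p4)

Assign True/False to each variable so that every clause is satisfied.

p1 = F, p2 = F, p3 = F, p4 = T, p5 = T, p6 = F, p7 = T, p8 = T, p9 = T

p2 occurs only negated in the remaining clauses — set p2 = False.
Pure literal: p7 appears only positively; assign p7 = True.
Set p1 = False and propagate.
Try p3 = False.
  then p5 is forced to True.
  then p9 is forced to True.
Branch on p4: take p4 = True.
  then p8 is forced to True.
p6 is now unconstrained; take p6 = False.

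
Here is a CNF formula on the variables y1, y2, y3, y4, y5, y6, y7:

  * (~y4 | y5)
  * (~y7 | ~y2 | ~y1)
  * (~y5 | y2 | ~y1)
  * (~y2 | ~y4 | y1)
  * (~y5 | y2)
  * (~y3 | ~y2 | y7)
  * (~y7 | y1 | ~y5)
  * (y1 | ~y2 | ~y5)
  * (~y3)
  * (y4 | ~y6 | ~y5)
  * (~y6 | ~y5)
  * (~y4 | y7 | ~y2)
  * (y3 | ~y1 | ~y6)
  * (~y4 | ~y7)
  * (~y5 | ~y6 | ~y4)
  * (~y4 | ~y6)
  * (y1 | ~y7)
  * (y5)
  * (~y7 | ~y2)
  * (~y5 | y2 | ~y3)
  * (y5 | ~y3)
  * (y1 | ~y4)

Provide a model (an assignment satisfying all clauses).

Unit propagation: (~y3) forces y3 = False.
The clause (y5) is unit: y5 must be True.
Unit propagation: (y2) forces y2 = True.
Unit propagation: (y1) forces y1 = True.
(~y7) is a unit clause, so y7 = False.
Unit propagation: (~y6) forces y6 = False.
(~y4) is a unit clause, so y4 = False.
Every clause has at least one true literal under this assignment.
Check each clause:
  1. (y5 | ~y4) — ~y4 is true.
  2. (~y7 | ~y1 | ~y2) — ~y7 is true.
  3. (~y1 | ~y5 | y2) — y2 is true.
  4. (~y4 | y1 | ~y2) — y1 is true.
  5. (y2 | ~y5) — y2 is true.
  6. (~y2 | y7 | ~y3) — ~y3 is true.
  7. (y1 | ~y7 | ~y5) — y1 is true.
  8. (~y2 | ~y5 | y1) — y1 is true.
  9. (~y3) — ~y3 is true.
  10. (~y6 | ~y5 | y4) — ~y6 is true.
  11. (~y5 | ~y6) — ~y6 is true.
  12. (y7 | ~y4 | ~y2) — ~y4 is true.
  13. (~y1 | y3 | ~y6) — ~y6 is true.
  14. (~y4 | ~y7) — ~y7 is true.
  15. (~y5 | ~y6 | ~y4) — ~y6 is true.
  16. (~y4 | ~y6) — ~y6 is true.
  17. (~y7 | y1) — y1 is true.
  18. (y5) — y5 is true.
  19. (~y7 | ~y2) — ~y7 is true.
  20. (y2 | ~y5 | ~y3) — y2 is true.
  21. (y5 | ~y3) — ~y3 is true.
  22. (y1 | ~y4) — y1 is true.

y1=True  y2=True  y3=False  y4=False  y5=True  y6=False  y7=False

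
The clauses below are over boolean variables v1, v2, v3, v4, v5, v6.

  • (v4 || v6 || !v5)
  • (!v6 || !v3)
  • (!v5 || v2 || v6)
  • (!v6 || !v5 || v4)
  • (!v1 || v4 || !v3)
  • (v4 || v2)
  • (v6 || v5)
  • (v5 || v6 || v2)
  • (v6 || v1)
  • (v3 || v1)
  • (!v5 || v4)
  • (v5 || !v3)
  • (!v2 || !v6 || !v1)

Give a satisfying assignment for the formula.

v1=T  v2=T  v3=F  v4=T  v5=T  v6=F

v4 occurs only positively in the remaining clauses — set v4 = True.
Set v1 = True and propagate.
Set v2 = True and propagate.
  then v6 is forced to False.
  then v5 is forced to True.
v3 is now unconstrained; take v3 = False.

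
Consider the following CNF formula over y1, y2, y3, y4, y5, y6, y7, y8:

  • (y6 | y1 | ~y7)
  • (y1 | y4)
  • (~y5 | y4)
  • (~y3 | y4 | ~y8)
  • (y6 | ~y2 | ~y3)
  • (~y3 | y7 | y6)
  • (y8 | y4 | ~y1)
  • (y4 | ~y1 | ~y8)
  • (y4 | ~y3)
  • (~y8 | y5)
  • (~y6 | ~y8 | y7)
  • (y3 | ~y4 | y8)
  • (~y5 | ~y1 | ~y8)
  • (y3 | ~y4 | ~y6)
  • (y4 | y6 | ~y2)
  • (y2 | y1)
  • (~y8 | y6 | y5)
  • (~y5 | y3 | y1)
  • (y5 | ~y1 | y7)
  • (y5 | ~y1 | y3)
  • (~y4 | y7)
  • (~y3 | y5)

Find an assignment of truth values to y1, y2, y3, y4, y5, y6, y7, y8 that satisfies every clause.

y1=F, y2=T, y3=T, y4=T, y5=T, y6=T, y7=T, y8=F

Check each clause:
  1. (~y7 | y1 | y6) — y6 is true.
  2. (y4 | y1) — y4 is true.
  3. (y4 | ~y5) — y4 is true.
  4. (~y8 | ~y3 | y4) — ~y8 is true.
  5. (y6 | ~y3 | ~y2) — y6 is true.
  6. (~y3 | y6 | y7) — y6 is true.
  7. (~y1 | y4 | y8) — y4 is true.
  8. (~y1 | y4 | ~y8) — ~y8 is true.
  9. (y4 | ~y3) — y4 is true.
  10. (y5 | ~y8) — ~y8 is true.
  11. (~y6 | y7 | ~y8) — ~y8 is true.
  12. (y3 | y8 | ~y4) — y3 is true.
  13. (~y1 | ~y5 | ~y8) — ~y8 is true.
  14. (~y4 | y3 | ~y6) — y3 is true.
  15. (y4 | y6 | ~y2) — y4 is true.
  16. (y1 | y2) — y2 is true.
  17. (~y8 | y6 | y5) — ~y8 is true.
  18. (~y5 | y1 | y3) — y3 is true.
  19. (y5 | y7 | ~y1) — y5 is true.
  20. (~y1 | y3 | y5) — y3 is true.
  21. (~y4 | y7) — y7 is true.
  22. (~y3 | y5) — y5 is true.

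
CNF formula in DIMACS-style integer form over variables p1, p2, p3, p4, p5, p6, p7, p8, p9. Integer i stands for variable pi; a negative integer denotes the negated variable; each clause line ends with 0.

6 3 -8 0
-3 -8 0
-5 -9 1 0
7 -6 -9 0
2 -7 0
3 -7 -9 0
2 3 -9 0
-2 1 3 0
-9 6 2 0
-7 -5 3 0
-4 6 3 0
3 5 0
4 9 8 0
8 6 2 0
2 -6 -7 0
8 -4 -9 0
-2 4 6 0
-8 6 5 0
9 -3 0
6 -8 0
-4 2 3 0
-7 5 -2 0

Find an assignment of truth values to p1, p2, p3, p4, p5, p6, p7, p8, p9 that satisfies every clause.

p1=True, p2=True, p3=False, p4=True, p5=True, p6=True, p7=False, p8=True, p9=False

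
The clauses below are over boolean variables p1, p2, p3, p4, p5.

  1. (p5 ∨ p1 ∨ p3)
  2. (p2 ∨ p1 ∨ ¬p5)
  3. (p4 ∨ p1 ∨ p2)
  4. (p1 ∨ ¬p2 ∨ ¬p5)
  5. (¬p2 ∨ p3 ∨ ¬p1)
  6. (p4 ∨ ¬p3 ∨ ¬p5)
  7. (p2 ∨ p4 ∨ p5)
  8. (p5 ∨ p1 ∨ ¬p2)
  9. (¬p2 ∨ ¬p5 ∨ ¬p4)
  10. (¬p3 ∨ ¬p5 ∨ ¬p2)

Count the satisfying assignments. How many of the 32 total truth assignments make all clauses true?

Satisfying assignments:
  p1=F p2=F p3=T p4=T p5=F
  p1=T p2=F p3=F p4=F p5=T
  p1=T p2=F p3=F p4=T p5=F
  p1=T p2=F p3=F p4=T p5=T
  p1=T p2=F p3=T p4=T p5=F
  p1=T p2=F p3=T p4=T p5=T
  p1=T p2=T p3=T p4=F p5=F
  p1=T p2=T p3=T p4=T p5=F
Count: 8.

8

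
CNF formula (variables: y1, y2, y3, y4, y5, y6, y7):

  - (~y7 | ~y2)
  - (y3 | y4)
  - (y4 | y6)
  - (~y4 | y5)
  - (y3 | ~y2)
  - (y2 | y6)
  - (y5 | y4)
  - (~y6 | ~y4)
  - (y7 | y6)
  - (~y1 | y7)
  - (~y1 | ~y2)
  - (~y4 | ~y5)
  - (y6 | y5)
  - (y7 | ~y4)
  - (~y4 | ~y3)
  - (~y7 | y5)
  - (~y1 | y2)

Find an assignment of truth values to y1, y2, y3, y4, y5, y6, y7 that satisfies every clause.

y1 = F  y2 = F  y3 = T  y4 = F  y5 = T  y6 = T  y7 = F

Check each clause:
  1. (~y7 | ~y2) — ~y7 is true.
  2. (y4 | y3) — y3 is true.
  3. (y6 | y4) — y6 is true.
  4. (~y4 | y5) — ~y4 is true.
  5. (y3 | ~y2) — y3 is true.
  6. (y2 | y6) — y6 is true.
  7. (y5 | y4) — y5 is true.
  8. (~y6 | ~y4) — ~y4 is true.
  9. (y7 | y6) — y6 is true.
  10. (y7 | ~y1) — ~y1 is true.
  11. (~y2 | ~y1) — ~y1 is true.
  12. (~y5 | ~y4) — ~y4 is true.
  13. (y5 | y6) — y5 is true.
  14. (y7 | ~y4) — ~y4 is true.
  15. (~y3 | ~y4) — ~y4 is true.
  16. (~y7 | y5) — ~y7 is true.
  17. (~y1 | y2) — ~y1 is true.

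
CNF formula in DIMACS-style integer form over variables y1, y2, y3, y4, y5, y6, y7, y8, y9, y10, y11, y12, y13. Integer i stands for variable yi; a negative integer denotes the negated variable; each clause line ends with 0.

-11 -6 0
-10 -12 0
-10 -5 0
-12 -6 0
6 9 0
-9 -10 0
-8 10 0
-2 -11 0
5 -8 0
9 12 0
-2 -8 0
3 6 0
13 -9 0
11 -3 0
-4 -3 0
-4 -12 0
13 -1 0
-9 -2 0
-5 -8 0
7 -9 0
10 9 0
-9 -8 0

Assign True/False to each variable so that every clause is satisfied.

Pure literal: y1 appears only negated; assign y1 = False.
Pure literal: y2 appears only negated; assign y2 = False.
Try y3 = True.
  then y11 is forced to True.
  then y6 is forced to False.
  then y9 is forced to True.
  then y10 is forced to False.
  then y8 is forced to False.
  then y13 is forced to True.
  then y4 is forced to False.
  then y7 is forced to True.
y5, y12 are now unconstrained; take y5 = True, y12 = True.

y1=False, y2=False, y3=True, y4=False, y5=True, y6=False, y7=True, y8=False, y9=True, y10=False, y11=True, y12=True, y13=True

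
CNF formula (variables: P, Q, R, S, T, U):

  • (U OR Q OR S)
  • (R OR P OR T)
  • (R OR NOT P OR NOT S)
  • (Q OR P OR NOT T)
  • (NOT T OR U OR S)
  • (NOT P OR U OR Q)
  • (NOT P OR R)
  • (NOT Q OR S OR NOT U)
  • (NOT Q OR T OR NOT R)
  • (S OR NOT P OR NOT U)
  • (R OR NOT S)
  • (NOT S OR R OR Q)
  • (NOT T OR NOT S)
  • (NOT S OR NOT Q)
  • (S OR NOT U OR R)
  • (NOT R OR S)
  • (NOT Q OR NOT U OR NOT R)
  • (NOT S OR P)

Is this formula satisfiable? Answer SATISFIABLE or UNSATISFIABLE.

SATISFIABLE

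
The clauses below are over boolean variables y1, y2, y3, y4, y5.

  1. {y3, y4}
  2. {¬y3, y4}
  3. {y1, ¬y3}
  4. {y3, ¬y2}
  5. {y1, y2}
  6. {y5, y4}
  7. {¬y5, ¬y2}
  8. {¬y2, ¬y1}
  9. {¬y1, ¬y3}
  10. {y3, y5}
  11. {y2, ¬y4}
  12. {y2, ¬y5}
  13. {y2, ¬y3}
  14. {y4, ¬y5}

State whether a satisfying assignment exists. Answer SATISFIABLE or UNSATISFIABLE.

UNSATISFIABLE

y2 = True:
  propagation gives y3=True, y4=True, y1=True; an empty clause results — contradiction.
y2 = False:
  propagation gives y1=True, y3=False, y4=True; an empty clause results — contradiction.
Every branch closes, so no satisfying assignment exists.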